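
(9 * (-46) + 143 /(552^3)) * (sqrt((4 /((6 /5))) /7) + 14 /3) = -2217.69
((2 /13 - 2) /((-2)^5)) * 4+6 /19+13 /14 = 5101 /3458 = 1.48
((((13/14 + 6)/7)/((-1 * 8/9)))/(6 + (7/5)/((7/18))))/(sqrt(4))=-1455/25088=-0.06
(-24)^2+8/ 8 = 577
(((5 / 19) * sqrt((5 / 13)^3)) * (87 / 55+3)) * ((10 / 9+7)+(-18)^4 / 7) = 1454300 * sqrt(65) / 2717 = 4315.40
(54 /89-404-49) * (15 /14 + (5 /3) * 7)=-7180235 /1246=-5762.63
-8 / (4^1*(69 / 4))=-8 / 69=-0.12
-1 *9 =-9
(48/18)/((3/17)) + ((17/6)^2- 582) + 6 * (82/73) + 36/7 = -10062217/18396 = -546.98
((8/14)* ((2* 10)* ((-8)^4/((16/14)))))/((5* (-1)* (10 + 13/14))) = -114688/153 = -749.59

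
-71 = -71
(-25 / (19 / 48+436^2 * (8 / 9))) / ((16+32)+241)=-720 / 1406409541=-0.00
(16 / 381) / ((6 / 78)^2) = 2704 / 381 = 7.10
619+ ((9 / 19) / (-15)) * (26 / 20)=588011 / 950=618.96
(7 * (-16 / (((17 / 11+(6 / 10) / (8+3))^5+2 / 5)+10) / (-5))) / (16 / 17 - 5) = -42500 / 160839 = -0.26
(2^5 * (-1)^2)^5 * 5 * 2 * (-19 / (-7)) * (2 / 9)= 12750684160 / 63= 202391812.06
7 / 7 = 1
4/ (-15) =-4/ 15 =-0.27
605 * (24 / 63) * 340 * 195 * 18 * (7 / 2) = 962676000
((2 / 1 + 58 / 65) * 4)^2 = 565504 / 4225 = 133.85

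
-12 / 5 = -2.40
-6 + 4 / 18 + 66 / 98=-2251 / 441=-5.10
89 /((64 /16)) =89 /4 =22.25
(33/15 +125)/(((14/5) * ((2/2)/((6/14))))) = 954/49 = 19.47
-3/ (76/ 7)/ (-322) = 3/ 3496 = 0.00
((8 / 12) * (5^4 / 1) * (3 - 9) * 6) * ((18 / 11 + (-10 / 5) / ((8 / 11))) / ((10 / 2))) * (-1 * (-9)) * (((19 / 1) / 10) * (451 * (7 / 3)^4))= 2291214275 / 3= 763738091.67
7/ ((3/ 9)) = 21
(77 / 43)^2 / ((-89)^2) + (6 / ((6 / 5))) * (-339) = -24824843726 / 14645929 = -1695.00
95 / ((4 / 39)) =3705 / 4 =926.25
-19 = -19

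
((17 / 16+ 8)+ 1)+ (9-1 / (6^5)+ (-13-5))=8261 / 7776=1.06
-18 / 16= -9 / 8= -1.12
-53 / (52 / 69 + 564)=-3657 / 38968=-0.09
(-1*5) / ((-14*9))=5 / 126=0.04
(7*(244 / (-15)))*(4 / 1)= -6832 / 15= -455.47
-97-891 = -988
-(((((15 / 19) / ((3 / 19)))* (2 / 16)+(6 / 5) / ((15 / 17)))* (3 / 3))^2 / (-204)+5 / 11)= -39066301 / 89760000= -0.44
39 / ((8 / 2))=39 / 4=9.75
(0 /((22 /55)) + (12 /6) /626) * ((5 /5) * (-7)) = -7 /313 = -0.02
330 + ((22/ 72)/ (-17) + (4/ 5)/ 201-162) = 34440491/ 205020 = 167.99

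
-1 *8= -8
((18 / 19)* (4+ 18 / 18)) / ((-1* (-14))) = 45 / 133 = 0.34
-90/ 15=-6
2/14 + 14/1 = 14.14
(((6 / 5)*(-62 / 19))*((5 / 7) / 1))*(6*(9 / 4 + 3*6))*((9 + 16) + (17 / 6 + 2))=-1348407 / 133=-10138.40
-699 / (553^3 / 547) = -382353 / 169112377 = -0.00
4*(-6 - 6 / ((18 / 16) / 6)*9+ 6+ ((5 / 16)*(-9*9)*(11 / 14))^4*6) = 1181350665191331 / 314703872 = 3753848.52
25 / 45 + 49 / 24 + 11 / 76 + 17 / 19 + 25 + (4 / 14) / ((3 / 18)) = 30.35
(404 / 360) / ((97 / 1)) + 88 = 768341 / 8730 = 88.01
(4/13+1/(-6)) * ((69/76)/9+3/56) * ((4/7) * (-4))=-0.05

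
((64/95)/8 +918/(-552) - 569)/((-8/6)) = 14960577/34960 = 427.93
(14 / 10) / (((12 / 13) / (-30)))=-91 / 2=-45.50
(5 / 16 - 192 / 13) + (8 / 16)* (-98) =-13199 / 208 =-63.46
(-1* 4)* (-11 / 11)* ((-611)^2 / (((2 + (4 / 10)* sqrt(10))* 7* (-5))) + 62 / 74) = -27623150 / 777 + 746642* sqrt(10) / 105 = -13064.46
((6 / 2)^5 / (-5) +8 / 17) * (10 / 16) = -4091 / 136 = -30.08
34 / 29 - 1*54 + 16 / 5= -49.63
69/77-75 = -5706/77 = -74.10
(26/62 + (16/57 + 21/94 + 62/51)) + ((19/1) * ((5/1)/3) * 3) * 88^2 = 2077320643117/2823666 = 735682.14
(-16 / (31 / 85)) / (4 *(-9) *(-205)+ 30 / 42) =-1904 / 320323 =-0.01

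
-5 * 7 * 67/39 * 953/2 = -2234785/78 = -28651.09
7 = 7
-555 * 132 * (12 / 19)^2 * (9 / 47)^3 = -7690541760 / 37480103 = -205.19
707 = 707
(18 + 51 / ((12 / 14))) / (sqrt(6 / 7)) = 83.71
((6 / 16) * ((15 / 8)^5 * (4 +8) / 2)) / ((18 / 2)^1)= 759375 / 131072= 5.79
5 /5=1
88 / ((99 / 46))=368 / 9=40.89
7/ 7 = 1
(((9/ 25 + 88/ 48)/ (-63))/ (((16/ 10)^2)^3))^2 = 862890625/ 200385994162176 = 0.00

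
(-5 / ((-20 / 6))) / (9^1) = 0.17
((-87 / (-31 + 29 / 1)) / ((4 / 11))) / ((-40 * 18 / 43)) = -13717 / 1920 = -7.14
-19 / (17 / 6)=-114 / 17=-6.71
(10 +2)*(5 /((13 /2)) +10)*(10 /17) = 76.02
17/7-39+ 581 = 3811/7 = 544.43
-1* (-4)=4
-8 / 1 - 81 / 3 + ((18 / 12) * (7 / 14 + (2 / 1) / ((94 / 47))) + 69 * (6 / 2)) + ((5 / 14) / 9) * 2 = 174.33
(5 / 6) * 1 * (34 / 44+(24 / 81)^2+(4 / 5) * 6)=4.72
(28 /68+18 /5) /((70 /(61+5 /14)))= 292919 /83300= 3.52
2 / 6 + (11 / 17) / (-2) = 1 / 102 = 0.01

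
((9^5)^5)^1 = 717897987691852588770249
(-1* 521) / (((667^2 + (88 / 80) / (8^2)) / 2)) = -666880 / 284728971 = -0.00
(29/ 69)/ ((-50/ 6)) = -29/ 575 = -0.05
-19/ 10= -1.90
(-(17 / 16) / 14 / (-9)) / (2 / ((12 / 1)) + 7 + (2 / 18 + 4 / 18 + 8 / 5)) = 85 / 91728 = 0.00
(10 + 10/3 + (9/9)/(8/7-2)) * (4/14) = 73/21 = 3.48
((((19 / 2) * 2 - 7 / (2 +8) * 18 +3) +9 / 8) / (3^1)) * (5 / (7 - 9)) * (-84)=2947 / 4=736.75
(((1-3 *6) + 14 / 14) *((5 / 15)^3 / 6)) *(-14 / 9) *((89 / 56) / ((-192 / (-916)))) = 20381 / 17496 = 1.16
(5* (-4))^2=400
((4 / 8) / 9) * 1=1 / 18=0.06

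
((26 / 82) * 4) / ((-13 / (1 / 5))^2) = 4 / 13325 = 0.00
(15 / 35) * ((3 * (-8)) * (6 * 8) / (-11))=3456 / 77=44.88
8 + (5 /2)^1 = 21 /2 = 10.50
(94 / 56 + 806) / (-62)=-22615 / 1736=-13.03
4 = 4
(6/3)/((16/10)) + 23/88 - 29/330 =1.42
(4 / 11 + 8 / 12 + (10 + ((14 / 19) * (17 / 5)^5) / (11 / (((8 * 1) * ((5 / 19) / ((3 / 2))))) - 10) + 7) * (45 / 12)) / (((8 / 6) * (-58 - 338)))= 27973356707 / 28636344000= 0.98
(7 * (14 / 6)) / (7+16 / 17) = 833 / 405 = 2.06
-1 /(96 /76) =-19 /24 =-0.79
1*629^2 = 395641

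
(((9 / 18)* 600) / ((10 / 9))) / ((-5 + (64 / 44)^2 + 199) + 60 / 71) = 8591 / 6267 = 1.37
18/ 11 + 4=62/ 11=5.64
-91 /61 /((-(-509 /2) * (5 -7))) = 91 /31049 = 0.00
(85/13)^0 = 1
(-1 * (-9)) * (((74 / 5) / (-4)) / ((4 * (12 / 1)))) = -111 / 160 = -0.69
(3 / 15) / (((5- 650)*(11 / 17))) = -17 / 35475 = -0.00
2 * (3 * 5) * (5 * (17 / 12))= 425 / 2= 212.50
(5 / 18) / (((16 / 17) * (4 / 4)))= 85 / 288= 0.30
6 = 6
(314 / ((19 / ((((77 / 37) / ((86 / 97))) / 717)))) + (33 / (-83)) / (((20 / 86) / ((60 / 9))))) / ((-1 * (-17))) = -20406458039 / 30582286323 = -0.67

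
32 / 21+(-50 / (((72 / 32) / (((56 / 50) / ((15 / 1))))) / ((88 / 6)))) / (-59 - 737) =876928 / 564165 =1.55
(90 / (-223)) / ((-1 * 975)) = 6 / 14495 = 0.00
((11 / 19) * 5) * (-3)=-165 / 19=-8.68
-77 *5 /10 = -77 /2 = -38.50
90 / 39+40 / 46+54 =17096 / 299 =57.18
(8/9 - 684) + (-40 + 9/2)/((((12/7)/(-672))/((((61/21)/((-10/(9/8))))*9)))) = -41611.06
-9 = -9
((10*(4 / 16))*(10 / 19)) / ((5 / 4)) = 20 / 19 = 1.05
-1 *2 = -2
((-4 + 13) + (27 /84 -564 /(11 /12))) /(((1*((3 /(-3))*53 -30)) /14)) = 186633 /1826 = 102.21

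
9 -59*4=-227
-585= -585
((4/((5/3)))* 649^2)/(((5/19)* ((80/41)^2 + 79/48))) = 7748777513664/10999975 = 704435.92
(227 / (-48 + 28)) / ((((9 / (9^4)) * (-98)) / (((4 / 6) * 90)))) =496449 / 98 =5065.81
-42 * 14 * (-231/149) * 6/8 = 101871/149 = 683.70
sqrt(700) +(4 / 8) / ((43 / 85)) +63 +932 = 10 * sqrt(7) +85655 / 86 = 1022.45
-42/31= -1.35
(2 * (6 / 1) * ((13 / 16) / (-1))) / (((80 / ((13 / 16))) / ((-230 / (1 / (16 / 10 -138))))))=-3976401 / 1280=-3106.56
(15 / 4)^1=15 / 4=3.75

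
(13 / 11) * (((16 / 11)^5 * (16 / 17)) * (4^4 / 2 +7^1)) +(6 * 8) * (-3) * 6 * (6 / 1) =-126680113728 / 30116537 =-4206.33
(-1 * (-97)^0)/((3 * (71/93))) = -31/71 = -0.44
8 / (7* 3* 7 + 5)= 1 / 19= 0.05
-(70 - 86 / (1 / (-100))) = -8670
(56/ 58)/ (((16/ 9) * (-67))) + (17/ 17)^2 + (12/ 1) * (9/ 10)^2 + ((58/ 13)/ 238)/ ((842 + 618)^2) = 68633333316839/ 6407208043600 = 10.71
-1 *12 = -12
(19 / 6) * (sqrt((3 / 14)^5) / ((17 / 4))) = 0.02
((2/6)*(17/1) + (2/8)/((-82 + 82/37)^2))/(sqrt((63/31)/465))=6123293383*sqrt(105)/732001536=85.72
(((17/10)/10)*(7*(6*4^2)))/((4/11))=7854/25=314.16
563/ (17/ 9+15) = 5067/ 152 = 33.34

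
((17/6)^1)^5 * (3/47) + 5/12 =1470617/121824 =12.07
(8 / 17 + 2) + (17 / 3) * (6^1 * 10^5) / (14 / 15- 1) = -866999958 / 17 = -50999997.53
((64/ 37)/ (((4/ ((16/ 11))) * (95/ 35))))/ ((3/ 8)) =14336/ 23199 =0.62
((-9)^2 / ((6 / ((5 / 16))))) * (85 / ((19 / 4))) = 11475 / 152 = 75.49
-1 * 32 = -32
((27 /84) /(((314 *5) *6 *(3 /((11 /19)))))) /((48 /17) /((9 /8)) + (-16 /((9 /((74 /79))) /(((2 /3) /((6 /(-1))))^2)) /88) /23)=2724687801 /1038492533543360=0.00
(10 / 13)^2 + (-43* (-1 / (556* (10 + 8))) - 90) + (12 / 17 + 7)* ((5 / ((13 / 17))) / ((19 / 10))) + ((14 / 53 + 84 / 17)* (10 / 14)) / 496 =-62.88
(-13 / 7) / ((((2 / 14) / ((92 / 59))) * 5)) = -1196 / 295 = -4.05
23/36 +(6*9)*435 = 845663/36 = 23490.64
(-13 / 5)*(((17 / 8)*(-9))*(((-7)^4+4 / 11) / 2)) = 10507887 / 176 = 59703.90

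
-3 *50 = -150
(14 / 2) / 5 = 1.40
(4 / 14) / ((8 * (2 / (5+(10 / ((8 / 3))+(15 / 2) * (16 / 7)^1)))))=725 / 1568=0.46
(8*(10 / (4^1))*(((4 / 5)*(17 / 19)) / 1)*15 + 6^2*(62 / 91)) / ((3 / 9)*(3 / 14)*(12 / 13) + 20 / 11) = 2275284 / 17917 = 126.99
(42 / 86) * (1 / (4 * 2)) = 0.06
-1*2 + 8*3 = 22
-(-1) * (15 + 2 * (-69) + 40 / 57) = -6971 / 57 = -122.30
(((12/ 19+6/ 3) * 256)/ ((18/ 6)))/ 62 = 6400/ 1767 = 3.62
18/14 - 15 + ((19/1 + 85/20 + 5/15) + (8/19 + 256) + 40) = 488839/1596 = 306.29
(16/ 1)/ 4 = 4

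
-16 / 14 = -8 / 7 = -1.14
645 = 645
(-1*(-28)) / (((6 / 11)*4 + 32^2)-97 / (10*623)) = 1918840 / 70323173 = 0.03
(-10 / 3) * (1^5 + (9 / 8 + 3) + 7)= -40.42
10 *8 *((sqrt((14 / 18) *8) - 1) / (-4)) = 20 - 40 *sqrt(14) / 3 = -29.89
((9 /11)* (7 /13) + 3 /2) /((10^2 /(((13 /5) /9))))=37 /6600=0.01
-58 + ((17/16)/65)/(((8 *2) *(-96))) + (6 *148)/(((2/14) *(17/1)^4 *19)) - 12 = -177438412989443/2534975938560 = -70.00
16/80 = 1/5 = 0.20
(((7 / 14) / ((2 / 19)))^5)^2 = 6131066257801 / 1048576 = 5847040.42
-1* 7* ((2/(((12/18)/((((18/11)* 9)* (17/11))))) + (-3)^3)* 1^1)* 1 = -34965/121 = -288.97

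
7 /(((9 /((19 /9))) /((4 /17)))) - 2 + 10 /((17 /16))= 10738 /1377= 7.80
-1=-1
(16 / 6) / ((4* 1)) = 2 / 3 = 0.67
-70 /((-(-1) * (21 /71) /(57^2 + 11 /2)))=-2310695 /3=-770231.67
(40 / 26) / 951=20 / 12363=0.00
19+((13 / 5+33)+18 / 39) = 3579 / 65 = 55.06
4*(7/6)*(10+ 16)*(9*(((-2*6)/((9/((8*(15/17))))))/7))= -1468.24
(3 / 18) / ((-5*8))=-1 / 240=-0.00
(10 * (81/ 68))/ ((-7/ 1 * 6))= -135/ 476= -0.28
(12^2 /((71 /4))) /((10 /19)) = 5472 /355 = 15.41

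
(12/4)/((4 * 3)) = 0.25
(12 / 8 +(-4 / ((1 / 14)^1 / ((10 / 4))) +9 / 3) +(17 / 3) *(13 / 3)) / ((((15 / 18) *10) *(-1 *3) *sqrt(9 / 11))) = 1997 *sqrt(11) / 1350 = 4.91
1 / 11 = 0.09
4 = 4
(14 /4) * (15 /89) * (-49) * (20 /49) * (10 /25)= -4.72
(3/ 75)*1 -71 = -1774/ 25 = -70.96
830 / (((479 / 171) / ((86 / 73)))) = 349.07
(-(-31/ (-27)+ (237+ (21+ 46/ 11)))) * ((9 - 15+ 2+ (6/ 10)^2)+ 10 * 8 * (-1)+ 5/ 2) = 317293913/ 14850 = 21366.59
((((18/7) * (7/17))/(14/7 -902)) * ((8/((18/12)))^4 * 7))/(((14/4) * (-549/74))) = 4849664/18899325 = 0.26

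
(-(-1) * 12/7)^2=144/49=2.94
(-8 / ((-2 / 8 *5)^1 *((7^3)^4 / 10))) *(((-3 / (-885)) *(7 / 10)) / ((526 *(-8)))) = -2 / 767054476778275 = -0.00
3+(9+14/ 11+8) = 234/ 11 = 21.27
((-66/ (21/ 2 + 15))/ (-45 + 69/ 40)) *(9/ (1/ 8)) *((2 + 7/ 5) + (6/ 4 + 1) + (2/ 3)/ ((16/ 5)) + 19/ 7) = 2608672/ 68663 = 37.99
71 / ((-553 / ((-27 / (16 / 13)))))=24921 / 8848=2.82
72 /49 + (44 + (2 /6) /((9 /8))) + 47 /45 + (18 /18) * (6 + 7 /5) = 71720 /1323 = 54.21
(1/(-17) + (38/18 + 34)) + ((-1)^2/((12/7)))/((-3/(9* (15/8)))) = 160447/4896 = 32.77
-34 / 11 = -3.09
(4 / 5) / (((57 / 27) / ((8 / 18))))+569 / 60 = 11003 / 1140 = 9.65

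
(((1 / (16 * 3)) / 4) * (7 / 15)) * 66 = 77 / 480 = 0.16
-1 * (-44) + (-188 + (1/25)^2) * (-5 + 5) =44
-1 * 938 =-938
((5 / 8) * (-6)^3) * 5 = -675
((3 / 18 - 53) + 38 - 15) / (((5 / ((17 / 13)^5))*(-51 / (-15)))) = -14950259 / 2227758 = -6.71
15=15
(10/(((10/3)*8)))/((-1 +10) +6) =1/40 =0.02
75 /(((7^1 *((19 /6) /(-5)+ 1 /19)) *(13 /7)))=-42750 /4303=-9.93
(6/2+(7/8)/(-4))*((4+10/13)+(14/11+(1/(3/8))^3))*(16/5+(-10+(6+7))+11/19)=172922372/366795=471.44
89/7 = 12.71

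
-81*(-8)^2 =-5184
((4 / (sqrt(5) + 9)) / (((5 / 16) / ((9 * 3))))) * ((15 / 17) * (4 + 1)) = 58320 / 323 - 6480 * sqrt(5) / 323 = 135.70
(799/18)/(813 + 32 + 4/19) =15181/289062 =0.05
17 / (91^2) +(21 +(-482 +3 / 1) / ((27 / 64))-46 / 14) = -249901193 / 223587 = -1117.69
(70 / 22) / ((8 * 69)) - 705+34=-4074277 / 6072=-670.99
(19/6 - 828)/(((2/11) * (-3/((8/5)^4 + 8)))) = 41264762/1875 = 22007.87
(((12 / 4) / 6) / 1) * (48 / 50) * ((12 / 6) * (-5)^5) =-3000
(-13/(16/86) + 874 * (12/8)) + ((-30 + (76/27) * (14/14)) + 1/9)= 1214.05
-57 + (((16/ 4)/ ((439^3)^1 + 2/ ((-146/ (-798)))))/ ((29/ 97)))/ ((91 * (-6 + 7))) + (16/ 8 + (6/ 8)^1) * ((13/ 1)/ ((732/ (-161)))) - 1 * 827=-42562302032960075453/ 47722912393949520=-891.86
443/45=9.84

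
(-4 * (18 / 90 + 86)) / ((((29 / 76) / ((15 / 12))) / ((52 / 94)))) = -624.84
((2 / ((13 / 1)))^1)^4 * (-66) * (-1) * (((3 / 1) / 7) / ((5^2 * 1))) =0.00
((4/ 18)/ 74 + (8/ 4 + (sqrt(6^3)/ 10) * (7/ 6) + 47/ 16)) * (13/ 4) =91 * sqrt(6)/ 40 + 342199/ 21312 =21.63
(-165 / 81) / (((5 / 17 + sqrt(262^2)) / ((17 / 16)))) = -15895 / 1926288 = -0.01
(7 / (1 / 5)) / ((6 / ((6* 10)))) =350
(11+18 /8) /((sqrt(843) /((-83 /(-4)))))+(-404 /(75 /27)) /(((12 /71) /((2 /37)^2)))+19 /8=-38141 /273800+4399 * sqrt(843) /13488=9.33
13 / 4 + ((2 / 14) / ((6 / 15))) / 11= 1011 / 308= 3.28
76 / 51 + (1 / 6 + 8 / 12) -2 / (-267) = 21161 / 9078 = 2.33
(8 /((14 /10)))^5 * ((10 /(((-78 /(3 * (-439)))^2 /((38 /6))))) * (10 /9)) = 9373949440000000 /76690341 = 122231161.29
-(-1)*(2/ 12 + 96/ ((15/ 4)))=773/ 30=25.77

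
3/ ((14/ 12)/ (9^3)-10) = -13122/ 43733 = -0.30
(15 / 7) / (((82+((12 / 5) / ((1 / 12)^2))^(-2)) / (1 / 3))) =14929920 / 1713954991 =0.01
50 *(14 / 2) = 350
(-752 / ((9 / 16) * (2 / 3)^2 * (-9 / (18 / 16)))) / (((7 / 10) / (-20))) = -75200 / 7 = -10742.86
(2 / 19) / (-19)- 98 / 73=-35524 / 26353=-1.35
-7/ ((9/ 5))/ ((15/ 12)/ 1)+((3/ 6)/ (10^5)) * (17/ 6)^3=-3.11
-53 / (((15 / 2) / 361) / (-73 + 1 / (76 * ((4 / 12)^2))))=5577773 / 30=185925.77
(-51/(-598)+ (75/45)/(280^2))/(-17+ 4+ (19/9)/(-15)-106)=-10798371/15081387776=-0.00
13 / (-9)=-13 / 9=-1.44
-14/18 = -0.78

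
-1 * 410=-410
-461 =-461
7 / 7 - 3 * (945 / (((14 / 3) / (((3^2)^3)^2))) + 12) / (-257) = 645701401 / 514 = 1256228.41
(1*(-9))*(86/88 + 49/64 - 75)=464157/704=659.31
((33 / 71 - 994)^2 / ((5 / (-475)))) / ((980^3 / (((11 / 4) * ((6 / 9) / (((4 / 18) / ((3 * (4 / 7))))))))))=-9359917472961 / 6642368420800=-1.41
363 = 363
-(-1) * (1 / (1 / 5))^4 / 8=625 / 8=78.12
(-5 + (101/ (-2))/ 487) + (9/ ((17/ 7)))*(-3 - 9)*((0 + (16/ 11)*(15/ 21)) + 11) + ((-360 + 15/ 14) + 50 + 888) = 24599228/ 637483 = 38.59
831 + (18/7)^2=41043/49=837.61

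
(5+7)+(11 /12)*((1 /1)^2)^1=155 /12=12.92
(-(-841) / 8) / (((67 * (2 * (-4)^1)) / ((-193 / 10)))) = 162313 / 42880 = 3.79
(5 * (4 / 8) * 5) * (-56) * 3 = -2100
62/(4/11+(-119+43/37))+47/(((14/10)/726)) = 4078514341/167342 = 24372.33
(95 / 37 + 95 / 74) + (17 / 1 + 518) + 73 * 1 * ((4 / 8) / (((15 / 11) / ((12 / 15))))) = 3109469 / 5550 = 560.26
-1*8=-8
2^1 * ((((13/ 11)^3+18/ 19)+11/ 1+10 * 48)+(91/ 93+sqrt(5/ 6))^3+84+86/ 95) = 21367 * sqrt(30)/ 17298+118363741590509/ 101706920865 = 1170.54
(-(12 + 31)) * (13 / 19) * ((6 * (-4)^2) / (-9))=17888 / 57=313.82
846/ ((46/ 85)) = 35955/ 23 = 1563.26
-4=-4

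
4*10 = 40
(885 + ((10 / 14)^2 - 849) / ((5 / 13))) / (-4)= 323663 / 980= 330.27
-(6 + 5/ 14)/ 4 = -89/ 56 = -1.59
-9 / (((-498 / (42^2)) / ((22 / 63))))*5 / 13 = 4620 / 1079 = 4.28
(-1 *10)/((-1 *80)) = 1/8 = 0.12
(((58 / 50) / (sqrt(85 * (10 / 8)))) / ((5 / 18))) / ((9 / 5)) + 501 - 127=116 * sqrt(17) / 2125 + 374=374.23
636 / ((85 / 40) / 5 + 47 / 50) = 42400 / 91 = 465.93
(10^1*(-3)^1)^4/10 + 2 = 81002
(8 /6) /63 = 4 /189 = 0.02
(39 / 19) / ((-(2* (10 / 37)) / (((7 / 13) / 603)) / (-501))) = 43253 / 25460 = 1.70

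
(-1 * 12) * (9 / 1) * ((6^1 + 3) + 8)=-1836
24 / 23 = 1.04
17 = 17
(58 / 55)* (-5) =-58 / 11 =-5.27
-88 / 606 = -44 / 303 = -0.15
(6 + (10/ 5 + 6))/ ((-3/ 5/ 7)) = -490/ 3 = -163.33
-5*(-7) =35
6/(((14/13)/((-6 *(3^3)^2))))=-170586/7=-24369.43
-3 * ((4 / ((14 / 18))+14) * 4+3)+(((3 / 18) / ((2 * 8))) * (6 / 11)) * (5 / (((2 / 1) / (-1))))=-588227 / 2464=-238.73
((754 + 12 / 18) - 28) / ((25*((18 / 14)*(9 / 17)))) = 51884 / 1215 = 42.70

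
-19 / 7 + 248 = 1717 / 7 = 245.29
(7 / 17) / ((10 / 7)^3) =2401 / 17000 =0.14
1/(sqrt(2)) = sqrt(2)/2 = 0.71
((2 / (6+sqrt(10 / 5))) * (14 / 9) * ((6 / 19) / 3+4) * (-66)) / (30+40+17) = -1.31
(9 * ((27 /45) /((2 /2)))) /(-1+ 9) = 27 /40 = 0.68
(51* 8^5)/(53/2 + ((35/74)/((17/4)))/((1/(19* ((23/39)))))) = 81990844416/1361323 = 60228.80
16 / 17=0.94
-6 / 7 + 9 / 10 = 3 / 70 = 0.04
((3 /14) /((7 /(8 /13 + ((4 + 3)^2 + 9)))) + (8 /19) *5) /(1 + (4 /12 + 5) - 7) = -141591 /24206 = -5.85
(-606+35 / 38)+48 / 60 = -114813 / 190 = -604.28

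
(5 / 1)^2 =25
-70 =-70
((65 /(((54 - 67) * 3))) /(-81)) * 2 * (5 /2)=0.10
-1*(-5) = 5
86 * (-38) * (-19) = 62092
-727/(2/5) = -3635/2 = -1817.50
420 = 420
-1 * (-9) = 9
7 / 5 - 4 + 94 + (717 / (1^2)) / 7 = 6784 / 35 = 193.83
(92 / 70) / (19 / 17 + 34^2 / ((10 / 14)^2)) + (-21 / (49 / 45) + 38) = 126212323 / 6743961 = 18.71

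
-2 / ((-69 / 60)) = 40 / 23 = 1.74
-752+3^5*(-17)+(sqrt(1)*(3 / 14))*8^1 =-34169 / 7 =-4881.29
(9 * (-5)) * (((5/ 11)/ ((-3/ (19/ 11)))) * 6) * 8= 68400/ 121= 565.29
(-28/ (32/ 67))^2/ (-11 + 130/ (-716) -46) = -39373019/ 655072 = -60.10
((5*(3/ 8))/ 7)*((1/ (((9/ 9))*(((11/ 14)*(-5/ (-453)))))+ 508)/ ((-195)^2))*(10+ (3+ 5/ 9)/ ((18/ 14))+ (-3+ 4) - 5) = 1217011/ 31621590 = 0.04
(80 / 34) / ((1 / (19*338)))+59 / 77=19780763 / 1309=15111.35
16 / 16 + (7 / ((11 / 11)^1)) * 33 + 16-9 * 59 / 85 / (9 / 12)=20372 / 85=239.67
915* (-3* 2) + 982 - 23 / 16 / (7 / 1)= -504919 / 112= -4508.21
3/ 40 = 0.08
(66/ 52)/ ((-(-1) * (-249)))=-11/ 2158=-0.01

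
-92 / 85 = -1.08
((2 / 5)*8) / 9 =16 / 45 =0.36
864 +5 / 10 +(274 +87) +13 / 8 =9817 / 8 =1227.12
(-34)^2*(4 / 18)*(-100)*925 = -23762222.22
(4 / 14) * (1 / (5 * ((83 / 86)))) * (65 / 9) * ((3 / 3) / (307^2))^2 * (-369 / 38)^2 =8457111 / 1863102875843741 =0.00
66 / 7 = 9.43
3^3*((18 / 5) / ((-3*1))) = -162 / 5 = -32.40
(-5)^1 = -5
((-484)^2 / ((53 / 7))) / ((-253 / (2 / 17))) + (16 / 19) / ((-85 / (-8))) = -28167648 / 1968685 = -14.31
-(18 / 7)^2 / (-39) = 108 / 637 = 0.17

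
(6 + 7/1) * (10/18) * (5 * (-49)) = -15925/9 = -1769.44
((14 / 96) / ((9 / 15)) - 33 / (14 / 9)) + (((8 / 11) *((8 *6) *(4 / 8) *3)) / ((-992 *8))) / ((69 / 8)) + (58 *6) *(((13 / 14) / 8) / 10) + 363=1954228147 / 5646960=346.07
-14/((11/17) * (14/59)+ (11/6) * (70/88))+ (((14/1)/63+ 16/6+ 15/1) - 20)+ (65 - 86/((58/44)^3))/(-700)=-1318394987137/121669404300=-10.84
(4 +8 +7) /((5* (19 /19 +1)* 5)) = 19 /50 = 0.38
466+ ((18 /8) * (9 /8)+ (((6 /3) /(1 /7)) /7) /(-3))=44915 /96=467.86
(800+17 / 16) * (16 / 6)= 12817 / 6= 2136.17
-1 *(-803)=803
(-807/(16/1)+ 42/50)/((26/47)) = -932433/10400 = -89.66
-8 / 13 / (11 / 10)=-80 / 143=-0.56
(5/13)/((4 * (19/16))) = 20/247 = 0.08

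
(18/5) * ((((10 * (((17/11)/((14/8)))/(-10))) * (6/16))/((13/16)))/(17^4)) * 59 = -25488/24589565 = -0.00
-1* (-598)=598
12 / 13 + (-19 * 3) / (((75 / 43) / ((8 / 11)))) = -81668 / 3575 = -22.84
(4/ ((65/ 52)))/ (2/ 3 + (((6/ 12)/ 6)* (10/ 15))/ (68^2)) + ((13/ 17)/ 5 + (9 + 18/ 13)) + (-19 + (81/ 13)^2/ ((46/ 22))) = 14.90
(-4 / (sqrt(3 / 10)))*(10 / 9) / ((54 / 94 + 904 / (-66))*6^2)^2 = -0.00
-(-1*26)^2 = -676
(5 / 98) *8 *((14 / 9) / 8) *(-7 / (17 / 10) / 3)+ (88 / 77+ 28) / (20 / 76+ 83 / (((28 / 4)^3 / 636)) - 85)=32319008 / 103445289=0.31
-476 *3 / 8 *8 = -1428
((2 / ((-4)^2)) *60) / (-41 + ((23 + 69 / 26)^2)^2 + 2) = 3427320 / 197908400257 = 0.00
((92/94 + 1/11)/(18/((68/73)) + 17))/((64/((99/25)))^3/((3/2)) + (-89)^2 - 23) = 2487758427/904987271625385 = 0.00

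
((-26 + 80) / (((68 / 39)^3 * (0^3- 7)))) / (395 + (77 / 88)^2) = -1067742 / 290363213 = -0.00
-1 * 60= -60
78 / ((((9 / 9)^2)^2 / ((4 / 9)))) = 104 / 3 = 34.67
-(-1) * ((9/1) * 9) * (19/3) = 513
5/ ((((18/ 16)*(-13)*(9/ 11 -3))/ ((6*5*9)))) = 42.31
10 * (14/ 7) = 20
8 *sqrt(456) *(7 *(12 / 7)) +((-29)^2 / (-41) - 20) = -1661 / 41 +192 *sqrt(114) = 2009.49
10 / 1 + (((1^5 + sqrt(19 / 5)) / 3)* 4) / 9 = 10.44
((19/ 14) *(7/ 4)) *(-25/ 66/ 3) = -475/ 1584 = -0.30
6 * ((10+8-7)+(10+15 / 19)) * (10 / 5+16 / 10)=44712 / 95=470.65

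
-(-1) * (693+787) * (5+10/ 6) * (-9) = -88800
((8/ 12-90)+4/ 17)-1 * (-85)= -209/ 51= -4.10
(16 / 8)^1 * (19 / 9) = 38 / 9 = 4.22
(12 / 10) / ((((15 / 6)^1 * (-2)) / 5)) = -6 / 5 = -1.20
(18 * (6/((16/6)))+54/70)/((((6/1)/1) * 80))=963/11200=0.09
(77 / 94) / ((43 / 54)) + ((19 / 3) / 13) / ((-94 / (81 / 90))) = 538089 / 525460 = 1.02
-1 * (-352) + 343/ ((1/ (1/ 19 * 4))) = 8060/ 19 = 424.21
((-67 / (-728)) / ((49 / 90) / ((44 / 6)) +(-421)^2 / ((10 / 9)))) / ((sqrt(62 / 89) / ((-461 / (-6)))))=1698785 * sqrt(5518) / 2375986189304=0.00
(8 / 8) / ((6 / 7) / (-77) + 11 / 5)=2695 / 5899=0.46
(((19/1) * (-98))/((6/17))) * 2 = -31654/3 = -10551.33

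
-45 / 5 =-9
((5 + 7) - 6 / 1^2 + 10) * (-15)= -240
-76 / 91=-0.84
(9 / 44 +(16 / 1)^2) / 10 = 11273 / 440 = 25.62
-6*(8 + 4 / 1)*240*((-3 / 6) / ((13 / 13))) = 8640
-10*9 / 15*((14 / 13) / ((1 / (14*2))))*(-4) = 9408 / 13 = 723.69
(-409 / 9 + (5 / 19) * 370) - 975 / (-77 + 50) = 5018 / 57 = 88.04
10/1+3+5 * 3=28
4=4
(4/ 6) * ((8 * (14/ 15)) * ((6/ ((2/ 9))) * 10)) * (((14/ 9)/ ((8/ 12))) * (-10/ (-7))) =4480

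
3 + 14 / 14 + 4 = 8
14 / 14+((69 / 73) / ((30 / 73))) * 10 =24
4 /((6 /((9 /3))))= 2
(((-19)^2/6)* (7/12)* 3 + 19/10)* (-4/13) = -12863/390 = -32.98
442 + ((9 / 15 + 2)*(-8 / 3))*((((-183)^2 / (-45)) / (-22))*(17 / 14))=907868 / 5775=157.21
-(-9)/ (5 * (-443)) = -9/ 2215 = -0.00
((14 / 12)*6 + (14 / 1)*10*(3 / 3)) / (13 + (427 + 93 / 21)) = 343 / 1037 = 0.33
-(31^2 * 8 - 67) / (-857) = 8.89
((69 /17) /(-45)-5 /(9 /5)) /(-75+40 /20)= 2194 /55845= 0.04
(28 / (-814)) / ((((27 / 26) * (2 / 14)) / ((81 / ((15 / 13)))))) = -33124 / 2035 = -16.28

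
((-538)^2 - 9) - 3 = 289432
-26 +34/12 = -139/6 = -23.17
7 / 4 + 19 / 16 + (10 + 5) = 287 / 16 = 17.94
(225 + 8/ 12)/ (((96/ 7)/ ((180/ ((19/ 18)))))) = 213255/ 76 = 2805.99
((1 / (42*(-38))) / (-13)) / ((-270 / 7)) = -1 / 800280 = -0.00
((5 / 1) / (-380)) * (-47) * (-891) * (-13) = 544401 / 76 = 7163.17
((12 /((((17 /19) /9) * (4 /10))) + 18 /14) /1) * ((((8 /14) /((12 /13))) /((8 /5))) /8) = 14.66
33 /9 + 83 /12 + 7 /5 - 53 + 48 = 419 /60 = 6.98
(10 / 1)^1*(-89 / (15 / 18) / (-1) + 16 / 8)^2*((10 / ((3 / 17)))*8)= 160989184 / 3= 53663061.33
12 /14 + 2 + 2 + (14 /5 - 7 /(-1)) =14.66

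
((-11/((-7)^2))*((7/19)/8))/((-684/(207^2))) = 52371/80864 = 0.65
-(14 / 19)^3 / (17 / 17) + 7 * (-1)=-50757 / 6859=-7.40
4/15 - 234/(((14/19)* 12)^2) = -64123/23520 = -2.73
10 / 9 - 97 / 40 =-473 / 360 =-1.31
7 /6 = 1.17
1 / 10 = 0.10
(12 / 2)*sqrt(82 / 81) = 2*sqrt(82) / 3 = 6.04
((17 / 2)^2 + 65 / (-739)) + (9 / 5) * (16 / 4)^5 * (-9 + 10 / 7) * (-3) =41939.13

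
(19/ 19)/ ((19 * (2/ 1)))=1/ 38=0.03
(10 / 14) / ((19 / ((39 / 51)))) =65 / 2261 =0.03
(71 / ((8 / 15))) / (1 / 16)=2130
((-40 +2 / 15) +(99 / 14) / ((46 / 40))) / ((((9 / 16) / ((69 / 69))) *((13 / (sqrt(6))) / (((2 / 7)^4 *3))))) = -20845568 *sqrt(6) / 226138185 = -0.23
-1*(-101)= 101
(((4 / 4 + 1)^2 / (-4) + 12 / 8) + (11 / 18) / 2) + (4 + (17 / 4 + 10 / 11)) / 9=1.82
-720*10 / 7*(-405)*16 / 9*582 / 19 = 22684872.18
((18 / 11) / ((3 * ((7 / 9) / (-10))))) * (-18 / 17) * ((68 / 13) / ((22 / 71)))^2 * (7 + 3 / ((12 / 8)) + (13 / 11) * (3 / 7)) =2438950331520 / 121242121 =20116.36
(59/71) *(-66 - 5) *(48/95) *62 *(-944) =165751296/95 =1744750.48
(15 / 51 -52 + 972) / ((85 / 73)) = 790.37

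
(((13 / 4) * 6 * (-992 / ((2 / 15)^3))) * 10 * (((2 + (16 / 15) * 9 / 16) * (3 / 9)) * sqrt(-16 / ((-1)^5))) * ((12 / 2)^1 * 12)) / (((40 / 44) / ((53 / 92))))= -296881556400 / 23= -12907893756.52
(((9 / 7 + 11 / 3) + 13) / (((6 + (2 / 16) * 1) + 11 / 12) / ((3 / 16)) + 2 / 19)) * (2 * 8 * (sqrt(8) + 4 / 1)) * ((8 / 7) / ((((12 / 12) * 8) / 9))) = 773604 * sqrt(2) / 39445 + 1547208 / 39445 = 66.96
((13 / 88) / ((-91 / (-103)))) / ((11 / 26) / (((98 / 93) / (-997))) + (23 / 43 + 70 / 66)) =-1209117 / 2883026834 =-0.00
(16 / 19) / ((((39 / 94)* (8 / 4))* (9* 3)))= 752 / 20007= 0.04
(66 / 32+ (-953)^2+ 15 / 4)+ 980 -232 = 14543405 / 16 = 908962.81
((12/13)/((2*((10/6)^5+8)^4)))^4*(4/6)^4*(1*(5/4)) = 47298825412590695461146627266042655232320/5426628218178041603850430188409274711229221693107634769092748241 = 0.00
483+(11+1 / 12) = 5929 / 12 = 494.08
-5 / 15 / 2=-0.17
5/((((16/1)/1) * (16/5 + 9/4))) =25/436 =0.06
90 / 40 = 9 / 4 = 2.25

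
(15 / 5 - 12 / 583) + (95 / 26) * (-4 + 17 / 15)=-340825 / 45474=-7.49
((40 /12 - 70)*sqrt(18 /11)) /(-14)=100*sqrt(22) /77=6.09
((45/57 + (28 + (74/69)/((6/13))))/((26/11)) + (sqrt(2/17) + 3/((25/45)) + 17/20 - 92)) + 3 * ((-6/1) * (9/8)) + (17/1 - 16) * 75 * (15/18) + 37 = sqrt(34)/17 + 681371/102258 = 7.01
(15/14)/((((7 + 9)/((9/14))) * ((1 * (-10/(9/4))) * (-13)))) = 243/326144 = 0.00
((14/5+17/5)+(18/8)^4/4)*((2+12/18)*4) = 64549/480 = 134.48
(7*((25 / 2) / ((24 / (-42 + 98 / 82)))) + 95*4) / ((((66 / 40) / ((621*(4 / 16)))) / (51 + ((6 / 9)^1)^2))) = 1119269.03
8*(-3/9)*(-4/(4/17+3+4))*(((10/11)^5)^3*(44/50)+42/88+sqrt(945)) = 142116865883066936/140127688592215929+544*sqrt(105)/123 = 46.33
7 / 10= 0.70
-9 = -9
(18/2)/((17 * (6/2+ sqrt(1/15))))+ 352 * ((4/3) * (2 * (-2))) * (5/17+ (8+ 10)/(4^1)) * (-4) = 246029503/6834-9 * sqrt(15)/2278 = 36000.79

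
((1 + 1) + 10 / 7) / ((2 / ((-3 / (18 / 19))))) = -38 / 7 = -5.43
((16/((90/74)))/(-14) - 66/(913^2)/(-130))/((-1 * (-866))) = -291597403/268732794330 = -0.00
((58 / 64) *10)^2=21025 / 256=82.13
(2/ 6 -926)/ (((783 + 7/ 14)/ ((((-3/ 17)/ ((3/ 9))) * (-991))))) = -16512042/ 26639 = -619.84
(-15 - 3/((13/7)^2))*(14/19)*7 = -262836/3211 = -81.85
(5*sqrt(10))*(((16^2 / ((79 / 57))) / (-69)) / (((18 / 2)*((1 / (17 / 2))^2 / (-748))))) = 1314325760*sqrt(10) / 16353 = 254159.05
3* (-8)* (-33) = 792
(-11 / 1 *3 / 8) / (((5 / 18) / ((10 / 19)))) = -297 / 38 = -7.82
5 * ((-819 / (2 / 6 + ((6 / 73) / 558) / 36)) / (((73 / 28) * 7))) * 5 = -274201200 / 81469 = -3365.71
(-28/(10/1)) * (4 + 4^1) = -112/5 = -22.40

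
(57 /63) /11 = 0.08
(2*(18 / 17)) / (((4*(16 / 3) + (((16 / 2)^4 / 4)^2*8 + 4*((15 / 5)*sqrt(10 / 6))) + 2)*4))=339739569 / 5383238876945146-81*sqrt(15) / 2691619438472573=0.00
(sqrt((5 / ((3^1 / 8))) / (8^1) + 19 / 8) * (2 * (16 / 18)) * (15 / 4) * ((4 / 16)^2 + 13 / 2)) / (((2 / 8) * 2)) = 175 * sqrt(582) / 24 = 175.91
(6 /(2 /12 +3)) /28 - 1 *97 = -12892 /133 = -96.93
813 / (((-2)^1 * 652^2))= -0.00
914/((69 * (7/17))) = 15538/483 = 32.17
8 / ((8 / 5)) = 5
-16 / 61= -0.26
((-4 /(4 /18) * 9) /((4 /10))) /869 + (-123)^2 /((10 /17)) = 223496667 /8690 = 25718.83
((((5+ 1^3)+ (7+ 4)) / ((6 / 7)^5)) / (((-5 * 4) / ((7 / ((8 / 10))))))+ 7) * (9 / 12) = -1129121 / 165888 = -6.81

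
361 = 361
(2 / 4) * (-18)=-9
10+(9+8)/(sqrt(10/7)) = 10+17 * sqrt(70)/10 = 24.22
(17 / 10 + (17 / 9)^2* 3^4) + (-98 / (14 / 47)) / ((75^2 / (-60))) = 220657 / 750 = 294.21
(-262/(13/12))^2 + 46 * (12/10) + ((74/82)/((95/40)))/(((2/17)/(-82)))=935684116/16055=58279.92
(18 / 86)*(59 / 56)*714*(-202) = -31804.43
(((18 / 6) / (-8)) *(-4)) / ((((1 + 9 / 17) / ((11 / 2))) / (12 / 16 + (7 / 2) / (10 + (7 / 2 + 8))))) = 88077 / 17888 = 4.92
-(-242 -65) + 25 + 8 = 340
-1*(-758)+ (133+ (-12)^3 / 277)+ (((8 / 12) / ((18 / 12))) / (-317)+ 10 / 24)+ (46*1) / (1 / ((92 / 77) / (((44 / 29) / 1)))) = 2467026257165 / 2677472028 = 921.40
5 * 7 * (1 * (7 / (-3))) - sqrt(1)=-248 / 3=-82.67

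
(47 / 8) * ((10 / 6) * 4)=235 / 6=39.17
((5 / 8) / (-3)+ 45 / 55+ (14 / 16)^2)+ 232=492889 / 2112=233.38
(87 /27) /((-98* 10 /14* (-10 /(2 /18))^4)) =-0.00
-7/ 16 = -0.44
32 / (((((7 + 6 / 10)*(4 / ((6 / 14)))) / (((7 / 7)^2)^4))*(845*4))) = 3 / 22477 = 0.00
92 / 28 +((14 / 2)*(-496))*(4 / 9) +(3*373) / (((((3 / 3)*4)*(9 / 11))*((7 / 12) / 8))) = 198407 / 63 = 3149.32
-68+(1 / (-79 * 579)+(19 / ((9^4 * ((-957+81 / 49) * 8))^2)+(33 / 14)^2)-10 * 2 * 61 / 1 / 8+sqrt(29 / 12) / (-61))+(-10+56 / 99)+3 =-10983545252840174757787378897 / 49614384465062347966092288-sqrt(87) / 366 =-221.40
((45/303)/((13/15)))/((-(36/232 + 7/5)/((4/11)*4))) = -1044000/6513793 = -0.16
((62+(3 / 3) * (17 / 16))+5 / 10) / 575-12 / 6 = -17383 / 9200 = -1.89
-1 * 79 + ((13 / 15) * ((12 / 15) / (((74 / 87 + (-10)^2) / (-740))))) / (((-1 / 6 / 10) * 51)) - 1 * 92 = -12306641 / 74579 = -165.01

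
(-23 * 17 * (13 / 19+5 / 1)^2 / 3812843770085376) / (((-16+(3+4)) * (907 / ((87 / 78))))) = 11339 / 25045623398766477312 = 0.00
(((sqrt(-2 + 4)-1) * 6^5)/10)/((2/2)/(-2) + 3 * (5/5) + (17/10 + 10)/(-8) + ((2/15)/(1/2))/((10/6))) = -311040/479 + 311040 * sqrt(2)/479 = 268.97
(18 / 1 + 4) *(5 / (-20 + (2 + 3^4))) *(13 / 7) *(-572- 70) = -306020 / 147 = -2081.77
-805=-805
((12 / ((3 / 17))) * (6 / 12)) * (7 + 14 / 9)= 290.89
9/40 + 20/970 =953/3880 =0.25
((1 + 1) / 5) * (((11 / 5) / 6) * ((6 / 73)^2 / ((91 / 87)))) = 11484 / 12123475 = 0.00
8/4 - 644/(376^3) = 26578527/13289344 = 2.00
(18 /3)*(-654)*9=-35316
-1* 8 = -8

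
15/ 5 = 3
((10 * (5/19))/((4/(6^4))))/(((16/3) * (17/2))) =18.81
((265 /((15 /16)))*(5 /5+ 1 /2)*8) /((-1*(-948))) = 848 /237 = 3.58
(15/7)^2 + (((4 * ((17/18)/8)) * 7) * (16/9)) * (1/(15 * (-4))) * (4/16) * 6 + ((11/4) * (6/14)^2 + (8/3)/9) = 416453/79380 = 5.25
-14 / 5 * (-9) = 126 / 5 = 25.20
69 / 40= 1.72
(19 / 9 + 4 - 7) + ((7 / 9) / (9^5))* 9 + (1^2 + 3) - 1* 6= -170579 / 59049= -2.89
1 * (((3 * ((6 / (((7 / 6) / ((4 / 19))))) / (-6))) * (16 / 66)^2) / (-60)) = 128 / 241395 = 0.00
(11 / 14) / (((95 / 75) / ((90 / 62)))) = 7425 / 8246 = 0.90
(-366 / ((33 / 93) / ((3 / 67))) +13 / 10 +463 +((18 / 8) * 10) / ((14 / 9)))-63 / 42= 44478809 / 103180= 431.08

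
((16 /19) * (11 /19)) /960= 11 /21660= 0.00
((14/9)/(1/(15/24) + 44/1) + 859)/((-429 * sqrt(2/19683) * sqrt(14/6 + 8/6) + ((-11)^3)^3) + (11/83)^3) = -3264413110398879314827923/8960430370692506020046315382154 + 11238049287498624279 * sqrt(22)/41200058844444142680172958127144092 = -0.00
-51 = -51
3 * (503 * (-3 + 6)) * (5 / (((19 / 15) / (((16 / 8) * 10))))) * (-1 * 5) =-33952500 / 19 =-1786973.68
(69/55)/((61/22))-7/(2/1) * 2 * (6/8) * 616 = -986232/305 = -3233.55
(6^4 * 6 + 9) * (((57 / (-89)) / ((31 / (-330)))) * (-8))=-1171486800 / 2759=-424605.58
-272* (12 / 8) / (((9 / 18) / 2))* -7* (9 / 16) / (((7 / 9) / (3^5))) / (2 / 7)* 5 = 35134155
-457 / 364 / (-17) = 0.07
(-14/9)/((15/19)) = -266/135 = -1.97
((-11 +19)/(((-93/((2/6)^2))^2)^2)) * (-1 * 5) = -40/490796923761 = -0.00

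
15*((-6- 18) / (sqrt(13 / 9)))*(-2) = 2160*sqrt(13) / 13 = 599.08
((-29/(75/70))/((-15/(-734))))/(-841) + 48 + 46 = 95.57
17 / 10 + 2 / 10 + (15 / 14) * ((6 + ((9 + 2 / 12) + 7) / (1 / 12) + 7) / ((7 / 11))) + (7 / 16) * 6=691969 / 1960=353.05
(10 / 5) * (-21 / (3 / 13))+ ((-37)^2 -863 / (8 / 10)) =433 / 4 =108.25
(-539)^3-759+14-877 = -156592441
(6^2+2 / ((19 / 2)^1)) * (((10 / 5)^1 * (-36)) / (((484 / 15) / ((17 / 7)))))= -3157920 / 16093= -196.23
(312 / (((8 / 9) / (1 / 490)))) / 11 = 0.07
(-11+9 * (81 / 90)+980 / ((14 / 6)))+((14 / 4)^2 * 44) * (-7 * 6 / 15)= -10921 / 10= -1092.10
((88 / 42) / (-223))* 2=-88 / 4683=-0.02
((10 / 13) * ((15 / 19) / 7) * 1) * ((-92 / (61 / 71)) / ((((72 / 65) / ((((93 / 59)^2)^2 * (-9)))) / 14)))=91617669924750 / 14044021399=6523.61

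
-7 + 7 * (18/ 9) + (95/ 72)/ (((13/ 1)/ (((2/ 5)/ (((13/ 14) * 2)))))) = 42721/ 6084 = 7.02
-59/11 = -5.36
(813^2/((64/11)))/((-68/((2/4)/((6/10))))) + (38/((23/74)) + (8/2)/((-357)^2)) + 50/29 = -1268.22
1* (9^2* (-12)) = -972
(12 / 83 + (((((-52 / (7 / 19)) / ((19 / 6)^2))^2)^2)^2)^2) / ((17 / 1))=1887867903140749245562590177151595436663711829715459340 / 13525498146861844541785634807856311491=139578437898700838.78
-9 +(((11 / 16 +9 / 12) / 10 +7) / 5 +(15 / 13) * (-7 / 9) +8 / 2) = -139423 / 31200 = -4.47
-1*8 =-8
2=2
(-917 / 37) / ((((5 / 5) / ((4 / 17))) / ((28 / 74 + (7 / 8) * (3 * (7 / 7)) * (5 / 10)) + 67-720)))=353572275 / 93092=3798.10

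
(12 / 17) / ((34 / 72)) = 432 / 289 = 1.49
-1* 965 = -965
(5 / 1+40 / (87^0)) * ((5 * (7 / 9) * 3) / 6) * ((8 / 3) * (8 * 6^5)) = 14515200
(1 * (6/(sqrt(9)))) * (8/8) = 2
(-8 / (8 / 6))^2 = 36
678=678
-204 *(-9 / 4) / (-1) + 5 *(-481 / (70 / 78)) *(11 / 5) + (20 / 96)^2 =-128109589 / 20160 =-6354.64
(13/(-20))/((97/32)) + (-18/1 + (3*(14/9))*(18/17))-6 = -158908/8245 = -19.27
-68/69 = -0.99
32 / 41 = 0.78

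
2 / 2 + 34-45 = -10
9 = 9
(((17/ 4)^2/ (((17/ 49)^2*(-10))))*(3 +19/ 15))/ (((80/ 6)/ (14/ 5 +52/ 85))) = -69629/ 4250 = -16.38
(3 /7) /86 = 3 /602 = 0.00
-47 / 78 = -0.60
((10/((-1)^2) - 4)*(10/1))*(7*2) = 840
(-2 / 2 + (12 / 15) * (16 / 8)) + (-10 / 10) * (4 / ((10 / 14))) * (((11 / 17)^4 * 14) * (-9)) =51904011 / 417605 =124.29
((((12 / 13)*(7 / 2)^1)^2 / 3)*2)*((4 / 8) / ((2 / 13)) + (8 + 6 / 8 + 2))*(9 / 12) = 12348 / 169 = 73.07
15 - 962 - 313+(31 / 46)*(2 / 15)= -1259.91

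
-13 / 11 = -1.18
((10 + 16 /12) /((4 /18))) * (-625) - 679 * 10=-38665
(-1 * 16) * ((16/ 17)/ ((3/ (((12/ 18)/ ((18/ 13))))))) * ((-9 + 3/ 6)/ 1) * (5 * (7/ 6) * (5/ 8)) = 18200/ 243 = 74.90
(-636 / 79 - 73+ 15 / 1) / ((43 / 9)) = -46962 / 3397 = -13.82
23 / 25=0.92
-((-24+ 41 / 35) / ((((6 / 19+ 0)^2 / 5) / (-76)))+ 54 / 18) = -5480530 / 63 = -86992.54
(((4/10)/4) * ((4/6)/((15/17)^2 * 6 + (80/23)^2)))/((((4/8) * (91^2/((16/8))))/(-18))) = -1834572/53076034375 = -0.00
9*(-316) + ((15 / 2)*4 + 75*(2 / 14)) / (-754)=-15010917 / 5278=-2844.05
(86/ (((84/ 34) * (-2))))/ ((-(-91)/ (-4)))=0.77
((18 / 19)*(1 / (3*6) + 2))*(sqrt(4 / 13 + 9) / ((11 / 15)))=555*sqrt(13) / 247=8.10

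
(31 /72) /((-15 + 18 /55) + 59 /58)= -0.03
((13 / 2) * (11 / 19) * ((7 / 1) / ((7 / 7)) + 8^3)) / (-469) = -74217 / 17822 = -4.16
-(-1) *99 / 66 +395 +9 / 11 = 8741 / 22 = 397.32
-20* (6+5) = -220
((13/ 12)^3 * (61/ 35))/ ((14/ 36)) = 134017/ 23520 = 5.70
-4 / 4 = -1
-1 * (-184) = 184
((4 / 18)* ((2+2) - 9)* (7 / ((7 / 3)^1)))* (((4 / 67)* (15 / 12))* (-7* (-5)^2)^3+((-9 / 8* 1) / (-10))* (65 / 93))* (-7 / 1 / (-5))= 93038731709 / 49848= 1866448.64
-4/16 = -1/4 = -0.25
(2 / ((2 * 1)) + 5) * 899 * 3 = 16182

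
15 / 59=0.25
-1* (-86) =86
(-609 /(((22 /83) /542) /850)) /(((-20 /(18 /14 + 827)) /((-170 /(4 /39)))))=-1598517185460975 /22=-72659872066407.95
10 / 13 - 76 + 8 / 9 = -8698 / 117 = -74.34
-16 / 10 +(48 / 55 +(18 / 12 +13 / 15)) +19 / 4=4217 / 660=6.39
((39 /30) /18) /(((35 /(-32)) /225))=-104 /7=-14.86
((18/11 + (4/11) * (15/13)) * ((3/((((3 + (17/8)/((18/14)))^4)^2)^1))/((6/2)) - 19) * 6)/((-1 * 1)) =234.38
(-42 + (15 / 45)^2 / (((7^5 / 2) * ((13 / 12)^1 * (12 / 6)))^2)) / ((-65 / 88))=176440819929968 / 3102990610265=56.86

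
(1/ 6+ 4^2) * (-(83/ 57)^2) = -668233/ 19494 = -34.28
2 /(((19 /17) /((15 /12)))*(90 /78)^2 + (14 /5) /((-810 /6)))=1939275 /1134139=1.71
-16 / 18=-8 / 9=-0.89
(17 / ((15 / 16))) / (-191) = -272 / 2865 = -0.09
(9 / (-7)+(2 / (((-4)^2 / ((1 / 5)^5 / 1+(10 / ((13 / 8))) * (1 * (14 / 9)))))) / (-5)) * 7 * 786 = -20452482289 / 2437500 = -8390.76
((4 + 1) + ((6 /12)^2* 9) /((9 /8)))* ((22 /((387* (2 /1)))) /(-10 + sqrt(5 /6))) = -0.02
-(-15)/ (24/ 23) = 115/ 8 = 14.38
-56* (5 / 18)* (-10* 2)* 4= 11200 / 9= 1244.44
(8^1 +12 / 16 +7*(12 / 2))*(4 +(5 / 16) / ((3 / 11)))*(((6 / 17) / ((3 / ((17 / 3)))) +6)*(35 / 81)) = 8774675 / 11664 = 752.29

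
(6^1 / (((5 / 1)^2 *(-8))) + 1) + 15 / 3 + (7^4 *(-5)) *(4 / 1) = -4801403 / 100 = -48014.03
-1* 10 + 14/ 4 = -6.50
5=5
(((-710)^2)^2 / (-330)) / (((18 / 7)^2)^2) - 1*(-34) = -7626666037241 / 433026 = -17612489.87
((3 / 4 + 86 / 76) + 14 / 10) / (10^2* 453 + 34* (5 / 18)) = 11223 / 154958300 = 0.00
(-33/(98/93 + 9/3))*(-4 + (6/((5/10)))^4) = -63626508/377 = -168770.58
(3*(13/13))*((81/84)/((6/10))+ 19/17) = 3891/476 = 8.17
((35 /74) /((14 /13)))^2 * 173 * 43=31429775 /21904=1434.89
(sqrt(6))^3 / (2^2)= 3 *sqrt(6) / 2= 3.67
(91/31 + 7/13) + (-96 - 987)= -435049/403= -1079.53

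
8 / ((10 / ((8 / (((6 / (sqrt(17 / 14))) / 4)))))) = 32*sqrt(238) / 105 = 4.70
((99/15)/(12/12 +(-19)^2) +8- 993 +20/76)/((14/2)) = -33864473/240730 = -140.67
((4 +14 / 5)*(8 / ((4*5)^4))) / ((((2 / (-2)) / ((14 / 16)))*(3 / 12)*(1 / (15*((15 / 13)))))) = -1071 / 52000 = -0.02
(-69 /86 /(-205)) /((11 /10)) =69 /19393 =0.00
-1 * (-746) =746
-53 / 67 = -0.79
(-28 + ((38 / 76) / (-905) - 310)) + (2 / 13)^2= -103383749 / 305890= -337.98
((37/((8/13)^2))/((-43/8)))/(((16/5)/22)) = -343915/2752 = -124.97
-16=-16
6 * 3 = 18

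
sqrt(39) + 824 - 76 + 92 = sqrt(39) + 840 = 846.24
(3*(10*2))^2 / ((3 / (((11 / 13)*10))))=132000 / 13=10153.85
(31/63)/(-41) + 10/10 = 2552/2583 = 0.99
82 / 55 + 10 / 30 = 301 / 165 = 1.82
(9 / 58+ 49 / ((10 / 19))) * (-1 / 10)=-6761 / 725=-9.33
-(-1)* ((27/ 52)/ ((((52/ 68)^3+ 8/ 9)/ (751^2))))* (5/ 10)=673337669859/ 6144008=109592.58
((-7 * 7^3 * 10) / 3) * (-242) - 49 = 5810273 / 3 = 1936757.67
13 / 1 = 13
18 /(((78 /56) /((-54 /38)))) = -4536 /247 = -18.36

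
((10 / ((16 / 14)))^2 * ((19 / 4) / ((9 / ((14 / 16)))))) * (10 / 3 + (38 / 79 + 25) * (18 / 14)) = 1393730275 / 1092096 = 1276.20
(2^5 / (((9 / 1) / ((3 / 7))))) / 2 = 16 / 21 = 0.76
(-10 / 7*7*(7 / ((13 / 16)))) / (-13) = 1120 / 169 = 6.63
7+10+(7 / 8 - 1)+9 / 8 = 18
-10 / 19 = -0.53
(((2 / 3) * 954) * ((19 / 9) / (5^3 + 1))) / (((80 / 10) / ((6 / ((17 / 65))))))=65455 / 2142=30.56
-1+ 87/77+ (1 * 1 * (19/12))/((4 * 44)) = 2053/14784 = 0.14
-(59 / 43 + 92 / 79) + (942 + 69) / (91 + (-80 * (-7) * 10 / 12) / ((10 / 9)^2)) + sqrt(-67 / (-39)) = -607006 / 1593193 + sqrt(2613) / 39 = 0.93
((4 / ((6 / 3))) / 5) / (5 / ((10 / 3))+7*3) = 4 / 225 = 0.02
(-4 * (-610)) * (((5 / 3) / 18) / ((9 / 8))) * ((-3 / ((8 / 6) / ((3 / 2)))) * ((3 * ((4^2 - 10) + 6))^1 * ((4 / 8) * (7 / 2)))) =-42700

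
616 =616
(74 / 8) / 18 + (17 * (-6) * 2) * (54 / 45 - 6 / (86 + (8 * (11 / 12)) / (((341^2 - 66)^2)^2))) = -44291177435304206090852767 / 192525509226873394068840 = -230.05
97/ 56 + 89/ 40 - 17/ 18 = 949/ 315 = 3.01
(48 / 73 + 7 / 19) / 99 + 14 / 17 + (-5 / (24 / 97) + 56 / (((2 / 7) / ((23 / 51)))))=1288876033 / 18674568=69.02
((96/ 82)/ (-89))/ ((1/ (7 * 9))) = -3024/ 3649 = -0.83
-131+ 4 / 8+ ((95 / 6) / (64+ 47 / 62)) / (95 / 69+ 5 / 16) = -130.36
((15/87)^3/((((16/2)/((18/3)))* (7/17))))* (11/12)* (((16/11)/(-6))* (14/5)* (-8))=3400/73167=0.05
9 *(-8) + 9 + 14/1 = -49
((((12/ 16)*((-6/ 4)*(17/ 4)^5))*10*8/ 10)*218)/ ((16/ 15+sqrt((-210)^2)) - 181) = -20893195755/ 230912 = -90481.20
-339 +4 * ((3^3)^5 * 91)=5223001809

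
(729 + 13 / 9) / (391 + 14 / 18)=3287 / 1763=1.86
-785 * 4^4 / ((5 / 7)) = -281344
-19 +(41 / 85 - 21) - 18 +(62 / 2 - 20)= -3954 / 85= -46.52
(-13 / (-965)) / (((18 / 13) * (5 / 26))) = 2197 / 43425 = 0.05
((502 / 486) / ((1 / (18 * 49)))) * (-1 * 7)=-172186 / 27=-6377.26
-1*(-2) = 2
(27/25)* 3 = 81/25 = 3.24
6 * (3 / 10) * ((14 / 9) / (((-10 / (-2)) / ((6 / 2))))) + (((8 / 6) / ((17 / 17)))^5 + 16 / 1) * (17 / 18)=1135654 / 54675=20.77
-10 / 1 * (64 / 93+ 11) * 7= -76090 / 93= -818.17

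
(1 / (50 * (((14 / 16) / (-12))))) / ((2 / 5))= -24 / 35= -0.69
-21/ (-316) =21/ 316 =0.07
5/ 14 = 0.36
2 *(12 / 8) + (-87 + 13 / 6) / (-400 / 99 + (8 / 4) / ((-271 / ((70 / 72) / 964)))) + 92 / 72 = 31692912823 / 1253973510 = 25.27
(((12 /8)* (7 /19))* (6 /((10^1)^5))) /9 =7 /1900000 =0.00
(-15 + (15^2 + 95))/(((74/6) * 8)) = 915/296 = 3.09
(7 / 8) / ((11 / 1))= 7 / 88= 0.08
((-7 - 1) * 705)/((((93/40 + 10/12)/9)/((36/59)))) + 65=-217829735/22361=-9741.50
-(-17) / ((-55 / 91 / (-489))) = 756483 / 55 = 13754.24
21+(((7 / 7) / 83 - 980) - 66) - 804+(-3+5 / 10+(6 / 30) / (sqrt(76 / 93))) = -304027 / 166+sqrt(1767) / 190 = -1831.27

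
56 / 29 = 1.93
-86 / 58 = -43 / 29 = -1.48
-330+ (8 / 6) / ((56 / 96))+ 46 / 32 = -36543 / 112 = -326.28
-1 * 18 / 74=-0.24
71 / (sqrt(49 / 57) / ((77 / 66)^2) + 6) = 10.63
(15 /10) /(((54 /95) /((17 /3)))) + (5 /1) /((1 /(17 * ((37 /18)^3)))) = 4392715 /5832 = 753.21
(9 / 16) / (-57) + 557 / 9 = 169301 / 2736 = 61.88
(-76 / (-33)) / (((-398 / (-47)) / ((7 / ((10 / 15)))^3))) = 2756691 / 8756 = 314.83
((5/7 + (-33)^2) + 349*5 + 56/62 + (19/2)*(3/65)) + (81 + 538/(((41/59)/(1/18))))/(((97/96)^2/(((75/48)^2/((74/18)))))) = 1170994607274967/402654109130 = 2908.19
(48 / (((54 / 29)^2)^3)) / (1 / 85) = 97.88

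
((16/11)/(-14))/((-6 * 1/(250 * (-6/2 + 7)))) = 4000/231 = 17.32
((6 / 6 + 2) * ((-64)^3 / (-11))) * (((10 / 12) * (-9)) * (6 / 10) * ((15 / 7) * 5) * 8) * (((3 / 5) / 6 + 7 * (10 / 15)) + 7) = -24984944640 / 77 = -324479800.52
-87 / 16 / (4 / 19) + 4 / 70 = -57727 / 2240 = -25.77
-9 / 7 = -1.29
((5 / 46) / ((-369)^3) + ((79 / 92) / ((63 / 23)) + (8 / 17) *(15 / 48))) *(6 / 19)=253332849589 / 1741871998818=0.15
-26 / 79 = -0.33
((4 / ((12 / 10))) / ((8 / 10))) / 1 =4.17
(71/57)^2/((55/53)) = 267173/178695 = 1.50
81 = 81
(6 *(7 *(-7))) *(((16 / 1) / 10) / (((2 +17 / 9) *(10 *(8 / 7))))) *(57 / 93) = -25137 / 3875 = -6.49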